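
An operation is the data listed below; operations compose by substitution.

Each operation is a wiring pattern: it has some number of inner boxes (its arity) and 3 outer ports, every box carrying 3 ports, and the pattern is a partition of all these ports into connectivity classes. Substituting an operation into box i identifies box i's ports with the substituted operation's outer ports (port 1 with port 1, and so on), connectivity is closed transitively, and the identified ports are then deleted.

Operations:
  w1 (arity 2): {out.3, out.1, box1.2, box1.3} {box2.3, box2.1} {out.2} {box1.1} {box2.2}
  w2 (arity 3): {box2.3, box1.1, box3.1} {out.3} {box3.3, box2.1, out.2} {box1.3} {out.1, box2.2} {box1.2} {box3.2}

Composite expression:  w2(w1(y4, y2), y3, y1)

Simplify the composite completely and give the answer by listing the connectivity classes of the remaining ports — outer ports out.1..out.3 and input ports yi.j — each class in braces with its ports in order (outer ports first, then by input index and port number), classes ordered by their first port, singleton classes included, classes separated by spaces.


{out.1, y3.2} {out.2, y1.3, y3.1} {out.3} {y1.1, y3.3, y4.2, y4.3} {y1.2} {y2.1, y2.3} {y2.2} {y4.1}


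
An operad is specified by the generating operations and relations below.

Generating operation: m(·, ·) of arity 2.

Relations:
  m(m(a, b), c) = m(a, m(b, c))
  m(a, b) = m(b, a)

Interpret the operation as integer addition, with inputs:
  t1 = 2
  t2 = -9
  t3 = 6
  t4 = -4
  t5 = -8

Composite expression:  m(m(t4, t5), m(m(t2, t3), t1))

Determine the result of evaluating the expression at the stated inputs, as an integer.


m(t4, t5) = -12
m(t2, t3) = -3
m(m(t2, t3), t1) = -1
m(m(t4, t5), m(m(t2, t3), t1)) = -13

-13


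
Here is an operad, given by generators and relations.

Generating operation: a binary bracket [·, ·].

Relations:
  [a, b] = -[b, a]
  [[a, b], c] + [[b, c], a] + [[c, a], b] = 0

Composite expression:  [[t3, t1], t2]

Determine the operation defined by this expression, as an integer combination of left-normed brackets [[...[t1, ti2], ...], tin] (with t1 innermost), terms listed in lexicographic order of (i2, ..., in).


-[[t1, t3], t2]

Expand each bracket as ab - ba; the t1-initial words give the coefficients.
Composite bracket: [[t3, t1], t2]
Full expansion: 4 signed words from ab - ba (2^2 = 4).
The t1-initial words carry the normal form:
  t1t3t2 (sign -1) contributes -[[t1, t3], t2]


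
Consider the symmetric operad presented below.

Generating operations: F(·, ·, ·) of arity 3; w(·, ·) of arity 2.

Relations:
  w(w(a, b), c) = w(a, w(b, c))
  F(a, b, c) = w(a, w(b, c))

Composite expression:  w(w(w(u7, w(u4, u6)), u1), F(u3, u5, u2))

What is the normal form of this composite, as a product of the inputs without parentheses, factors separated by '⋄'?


u7 ⋄ u4 ⋄ u6 ⋄ u1 ⋄ u3 ⋄ u5 ⋄ u2

Every regrouping of w is equal, so read the u-inputs in written order.
w(u4, u6) reduces to u4 ⋄ u6
w(u7, w(u4, u6)) reduces to u7 ⋄ u4 ⋄ u6
w(w(u7, w(u4, u6)), u1) reduces to u7 ⋄ u4 ⋄ u6 ⋄ u1
F(u3, u5, u2) reduces to u3 ⋄ u5 ⋄ u2
w(w(w(u7, w(u4, u6)), u1), F(u3, u5, u2)) reduces to u7 ⋄ u4 ⋄ u6 ⋄ u1 ⋄ u3 ⋄ u5 ⋄ u2


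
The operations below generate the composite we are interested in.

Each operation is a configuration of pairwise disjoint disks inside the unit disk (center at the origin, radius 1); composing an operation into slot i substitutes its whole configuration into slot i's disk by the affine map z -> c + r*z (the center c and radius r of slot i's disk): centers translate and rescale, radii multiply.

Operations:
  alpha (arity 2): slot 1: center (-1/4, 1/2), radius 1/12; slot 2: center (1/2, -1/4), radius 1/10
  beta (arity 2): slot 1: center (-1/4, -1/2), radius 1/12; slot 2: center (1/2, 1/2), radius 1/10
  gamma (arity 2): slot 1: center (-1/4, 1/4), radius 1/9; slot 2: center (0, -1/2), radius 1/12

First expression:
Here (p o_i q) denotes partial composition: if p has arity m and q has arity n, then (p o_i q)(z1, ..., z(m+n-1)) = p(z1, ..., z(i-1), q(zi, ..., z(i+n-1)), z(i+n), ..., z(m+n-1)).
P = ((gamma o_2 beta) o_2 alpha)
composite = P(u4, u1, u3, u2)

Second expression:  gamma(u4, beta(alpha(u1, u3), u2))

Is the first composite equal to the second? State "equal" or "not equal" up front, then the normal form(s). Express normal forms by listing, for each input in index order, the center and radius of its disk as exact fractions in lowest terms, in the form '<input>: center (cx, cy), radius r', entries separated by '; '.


equal — both sides give u1: center (-13/576, -155/288), radius 1/1728; u2: center (1/24, -11/24), radius 1/120; u3: center (-5/288, -313/576), radius 1/1440; u4: center (-1/4, 1/4), radius 1/9

In normal form, the first expression is u1: center (-13/576, -155/288), radius 1/1728; u2: center (1/24, -11/24), radius 1/120; u3: center (-5/288, -313/576), radius 1/1440; u4: center (-1/4, 1/4), radius 1/9
In normal form, the second expression is u1: center (-13/576, -155/288), radius 1/1728; u2: center (1/24, -11/24), radius 1/120; u3: center (-5/288, -313/576), radius 1/1440; u4: center (-1/4, 1/4), radius 1/9
The forms coincide; equal.


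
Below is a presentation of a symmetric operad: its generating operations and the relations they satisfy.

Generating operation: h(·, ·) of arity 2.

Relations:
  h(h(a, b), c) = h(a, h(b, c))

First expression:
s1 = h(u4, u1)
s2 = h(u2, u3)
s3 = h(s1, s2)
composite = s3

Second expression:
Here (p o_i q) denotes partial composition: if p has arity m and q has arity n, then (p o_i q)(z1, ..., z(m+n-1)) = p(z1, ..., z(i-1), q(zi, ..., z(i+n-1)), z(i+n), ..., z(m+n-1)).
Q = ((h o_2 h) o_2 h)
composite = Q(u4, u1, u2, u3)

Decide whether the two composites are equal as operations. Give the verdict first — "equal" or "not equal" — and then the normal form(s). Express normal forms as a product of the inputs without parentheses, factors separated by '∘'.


equal: each reduces to u4 ∘ u1 ∘ u2 ∘ u3


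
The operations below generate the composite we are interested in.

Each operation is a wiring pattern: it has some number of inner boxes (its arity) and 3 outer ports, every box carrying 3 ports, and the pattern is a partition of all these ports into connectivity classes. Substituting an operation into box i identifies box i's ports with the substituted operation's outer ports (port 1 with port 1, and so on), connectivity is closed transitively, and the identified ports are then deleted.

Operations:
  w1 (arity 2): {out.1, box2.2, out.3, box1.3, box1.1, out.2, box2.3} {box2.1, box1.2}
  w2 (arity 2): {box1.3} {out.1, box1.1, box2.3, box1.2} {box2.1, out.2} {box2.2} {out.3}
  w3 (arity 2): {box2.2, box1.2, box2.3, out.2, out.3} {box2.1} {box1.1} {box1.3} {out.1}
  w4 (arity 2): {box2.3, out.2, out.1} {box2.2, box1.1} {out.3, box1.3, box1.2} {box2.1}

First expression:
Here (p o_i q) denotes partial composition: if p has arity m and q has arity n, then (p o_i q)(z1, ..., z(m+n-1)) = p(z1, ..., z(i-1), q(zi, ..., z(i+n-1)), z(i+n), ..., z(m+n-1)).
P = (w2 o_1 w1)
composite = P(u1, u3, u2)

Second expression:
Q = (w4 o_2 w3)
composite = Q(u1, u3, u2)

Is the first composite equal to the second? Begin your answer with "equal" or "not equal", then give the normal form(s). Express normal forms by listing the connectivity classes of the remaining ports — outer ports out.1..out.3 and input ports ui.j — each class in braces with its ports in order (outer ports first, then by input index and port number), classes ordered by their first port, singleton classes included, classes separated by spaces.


not equal; first: {out.1, u1.1, u1.3, u2.3, u3.2, u3.3} {out.2, u2.1} {out.3} {u1.2, u3.1} {u2.2}; second: {out.1, out.2, u1.1, u2.2, u2.3, u3.2} {out.3, u1.2, u1.3} {u2.1} {u3.1} {u3.3}


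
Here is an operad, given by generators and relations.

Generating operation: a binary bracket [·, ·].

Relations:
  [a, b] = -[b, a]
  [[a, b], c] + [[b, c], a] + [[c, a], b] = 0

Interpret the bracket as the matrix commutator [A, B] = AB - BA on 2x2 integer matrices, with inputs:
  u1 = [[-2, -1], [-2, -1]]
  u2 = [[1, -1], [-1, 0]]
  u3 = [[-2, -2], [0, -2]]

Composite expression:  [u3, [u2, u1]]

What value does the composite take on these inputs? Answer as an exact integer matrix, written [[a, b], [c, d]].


[[-6, 4], [0, 6]]

[u2, u1] = [[1, -2], [3, -1]]
[u3, [u2, u1]] = [[-6, 4], [0, 6]]


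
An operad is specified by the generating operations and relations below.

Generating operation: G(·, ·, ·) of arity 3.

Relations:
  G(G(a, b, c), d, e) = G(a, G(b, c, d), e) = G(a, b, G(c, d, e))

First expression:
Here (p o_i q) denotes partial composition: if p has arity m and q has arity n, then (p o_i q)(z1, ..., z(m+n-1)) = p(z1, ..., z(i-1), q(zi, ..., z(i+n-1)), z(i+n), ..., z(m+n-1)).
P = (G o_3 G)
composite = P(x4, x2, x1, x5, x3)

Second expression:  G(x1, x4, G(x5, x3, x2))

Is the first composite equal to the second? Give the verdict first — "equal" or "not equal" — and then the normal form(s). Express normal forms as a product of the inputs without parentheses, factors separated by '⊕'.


not equal; first: x4 ⊕ x2 ⊕ x1 ⊕ x5 ⊕ x3; second: x1 ⊕ x4 ⊕ x5 ⊕ x3 ⊕ x2

The first composite normalizes to x4 ⊕ x2 ⊕ x1 ⊕ x5 ⊕ x3
The second composite normalizes to x1 ⊕ x4 ⊕ x5 ⊕ x3 ⊕ x2
The forms do not match — not equal.


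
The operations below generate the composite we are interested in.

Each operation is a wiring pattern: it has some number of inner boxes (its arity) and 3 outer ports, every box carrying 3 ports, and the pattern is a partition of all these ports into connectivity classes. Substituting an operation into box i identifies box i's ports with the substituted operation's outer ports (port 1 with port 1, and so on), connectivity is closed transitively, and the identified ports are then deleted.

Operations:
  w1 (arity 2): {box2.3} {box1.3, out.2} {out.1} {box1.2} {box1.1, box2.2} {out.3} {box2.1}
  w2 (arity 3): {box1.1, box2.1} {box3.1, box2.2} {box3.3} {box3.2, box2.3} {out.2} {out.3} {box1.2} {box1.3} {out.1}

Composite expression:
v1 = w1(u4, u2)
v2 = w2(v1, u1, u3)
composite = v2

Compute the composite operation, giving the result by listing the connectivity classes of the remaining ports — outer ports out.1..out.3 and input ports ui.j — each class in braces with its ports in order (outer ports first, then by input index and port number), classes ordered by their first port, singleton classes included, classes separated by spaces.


Connectivity passes through glued w2-boundaries; trace each wire chain.
after w1, the pattern on (u4, u2) reads {out.1} {out.2, u4.3} {out.3} {u2.1} {u2.2, u4.1} {u2.3} {u4.2} (out.j = its outer ports)
after w2, the pattern on (u4, u2, u1, u3) reads {out.1} {out.2} {out.3} {u1.1} {u1.2, u3.1} {u1.3, u3.2} {u2.1} {u2.2, u4.1} {u2.3} {u3.3} {u4.2} {u4.3} (out.j = its outer ports)

{out.1} {out.2} {out.3} {u1.1} {u1.2, u3.1} {u1.3, u3.2} {u2.1} {u2.2, u4.1} {u2.3} {u3.3} {u4.2} {u4.3}


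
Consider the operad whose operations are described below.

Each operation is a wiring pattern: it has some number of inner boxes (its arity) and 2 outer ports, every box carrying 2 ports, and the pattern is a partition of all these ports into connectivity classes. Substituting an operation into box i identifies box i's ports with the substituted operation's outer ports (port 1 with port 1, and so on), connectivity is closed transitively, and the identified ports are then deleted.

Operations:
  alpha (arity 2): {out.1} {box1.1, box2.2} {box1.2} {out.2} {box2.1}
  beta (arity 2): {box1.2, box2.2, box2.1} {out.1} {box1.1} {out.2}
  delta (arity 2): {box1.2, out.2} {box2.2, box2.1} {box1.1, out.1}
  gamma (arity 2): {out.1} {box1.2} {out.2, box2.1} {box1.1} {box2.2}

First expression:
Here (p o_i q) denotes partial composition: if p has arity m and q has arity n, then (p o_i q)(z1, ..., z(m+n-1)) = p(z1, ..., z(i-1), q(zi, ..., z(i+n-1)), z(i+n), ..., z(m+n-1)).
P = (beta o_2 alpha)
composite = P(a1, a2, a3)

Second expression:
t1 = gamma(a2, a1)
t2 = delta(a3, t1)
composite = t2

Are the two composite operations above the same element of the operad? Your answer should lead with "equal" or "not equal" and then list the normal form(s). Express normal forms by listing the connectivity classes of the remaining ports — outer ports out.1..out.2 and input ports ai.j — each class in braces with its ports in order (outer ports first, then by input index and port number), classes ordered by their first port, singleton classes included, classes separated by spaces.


not equal; first: {out.1} {out.2} {a1.1} {a1.2} {a2.1, a3.2} {a2.2} {a3.1}; second: {out.1, a3.1} {out.2, a3.2} {a1.1} {a1.2} {a2.1} {a2.2}

In normal form, the first expression is {out.1} {out.2} {a1.1} {a1.2} {a2.1, a3.2} {a2.2} {a3.1}
In normal form, the second expression is {out.1, a3.1} {out.2, a3.2} {a1.1} {a1.2} {a2.1} {a2.2}
They disagree, so not equal.


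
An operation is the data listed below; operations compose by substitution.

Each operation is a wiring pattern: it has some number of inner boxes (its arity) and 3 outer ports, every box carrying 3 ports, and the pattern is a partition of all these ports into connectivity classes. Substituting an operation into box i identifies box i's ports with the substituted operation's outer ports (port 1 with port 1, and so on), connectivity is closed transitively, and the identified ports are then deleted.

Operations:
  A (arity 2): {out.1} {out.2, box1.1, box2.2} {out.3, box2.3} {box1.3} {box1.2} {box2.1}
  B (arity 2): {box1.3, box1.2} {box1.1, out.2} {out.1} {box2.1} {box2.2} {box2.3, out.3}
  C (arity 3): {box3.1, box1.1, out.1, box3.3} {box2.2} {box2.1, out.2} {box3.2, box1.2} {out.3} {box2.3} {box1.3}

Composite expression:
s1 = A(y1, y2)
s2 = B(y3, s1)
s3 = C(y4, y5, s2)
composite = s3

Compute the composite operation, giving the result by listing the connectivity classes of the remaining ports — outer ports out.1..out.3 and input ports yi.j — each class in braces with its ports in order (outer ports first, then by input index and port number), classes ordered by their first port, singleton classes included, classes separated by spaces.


Substituting into C glues patterns; closure does the rest.
composing A on (y1, y2), with out.j its own outer ports: {out.1} {out.2, y1.1, y2.2} {out.3, y2.3} {y1.2} {y1.3} {y2.1}
composing B on (y3, y1, y2), with out.j its own outer ports: {out.1} {out.2, y3.1} {out.3, y2.3} {y1.1, y2.2} {y1.2} {y1.3} {y2.1} {y3.2, y3.3}
composing C on (y4, y5, y3, y1, y2), with out.j its own outer ports: {out.1, y2.3, y4.1} {out.2, y5.1} {out.3} {y1.1, y2.2} {y1.2} {y1.3} {y2.1} {y3.1, y4.2} {y3.2, y3.3} {y4.3} {y5.2} {y5.3}

{out.1, y2.3, y4.1} {out.2, y5.1} {out.3} {y1.1, y2.2} {y1.2} {y1.3} {y2.1} {y3.1, y4.2} {y3.2, y3.3} {y4.3} {y5.2} {y5.3}


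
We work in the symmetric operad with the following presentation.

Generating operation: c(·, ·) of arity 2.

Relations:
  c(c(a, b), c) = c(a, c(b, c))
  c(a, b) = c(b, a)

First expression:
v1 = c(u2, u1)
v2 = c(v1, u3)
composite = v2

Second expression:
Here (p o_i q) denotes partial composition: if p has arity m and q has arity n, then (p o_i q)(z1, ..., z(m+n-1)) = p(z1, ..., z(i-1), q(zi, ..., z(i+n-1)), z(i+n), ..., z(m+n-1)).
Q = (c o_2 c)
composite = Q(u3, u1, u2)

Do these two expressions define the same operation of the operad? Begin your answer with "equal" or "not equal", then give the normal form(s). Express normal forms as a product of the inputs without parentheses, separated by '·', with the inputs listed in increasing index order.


The first expression reduces to u1 · u2 · u3
The second expression reduces to u1 · u2 · u3
Identical normal forms: equal.

equal; both compose to u1 · u2 · u3


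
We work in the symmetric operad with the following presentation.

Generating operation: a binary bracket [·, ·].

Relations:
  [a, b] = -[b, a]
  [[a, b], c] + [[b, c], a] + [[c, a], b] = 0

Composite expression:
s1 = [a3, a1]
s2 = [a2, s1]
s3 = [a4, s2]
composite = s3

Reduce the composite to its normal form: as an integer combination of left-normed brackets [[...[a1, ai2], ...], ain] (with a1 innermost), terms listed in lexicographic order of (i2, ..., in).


-[[[a1, a3], a2], a4]


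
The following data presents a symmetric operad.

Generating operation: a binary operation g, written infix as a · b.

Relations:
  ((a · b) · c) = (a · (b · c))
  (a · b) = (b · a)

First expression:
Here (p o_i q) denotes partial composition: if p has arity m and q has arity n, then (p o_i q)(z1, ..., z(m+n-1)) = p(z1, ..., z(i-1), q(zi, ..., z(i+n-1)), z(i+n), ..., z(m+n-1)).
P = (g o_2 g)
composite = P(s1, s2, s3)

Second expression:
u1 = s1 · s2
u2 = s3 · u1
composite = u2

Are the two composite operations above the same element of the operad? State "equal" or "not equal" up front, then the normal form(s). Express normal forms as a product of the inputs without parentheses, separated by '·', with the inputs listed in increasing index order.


equal; both compose to s1 · s2 · s3

The first composite normalizes to s1 · s2 · s3
The second composite normalizes to s1 · s2 · s3
Both agree, so they are equal.


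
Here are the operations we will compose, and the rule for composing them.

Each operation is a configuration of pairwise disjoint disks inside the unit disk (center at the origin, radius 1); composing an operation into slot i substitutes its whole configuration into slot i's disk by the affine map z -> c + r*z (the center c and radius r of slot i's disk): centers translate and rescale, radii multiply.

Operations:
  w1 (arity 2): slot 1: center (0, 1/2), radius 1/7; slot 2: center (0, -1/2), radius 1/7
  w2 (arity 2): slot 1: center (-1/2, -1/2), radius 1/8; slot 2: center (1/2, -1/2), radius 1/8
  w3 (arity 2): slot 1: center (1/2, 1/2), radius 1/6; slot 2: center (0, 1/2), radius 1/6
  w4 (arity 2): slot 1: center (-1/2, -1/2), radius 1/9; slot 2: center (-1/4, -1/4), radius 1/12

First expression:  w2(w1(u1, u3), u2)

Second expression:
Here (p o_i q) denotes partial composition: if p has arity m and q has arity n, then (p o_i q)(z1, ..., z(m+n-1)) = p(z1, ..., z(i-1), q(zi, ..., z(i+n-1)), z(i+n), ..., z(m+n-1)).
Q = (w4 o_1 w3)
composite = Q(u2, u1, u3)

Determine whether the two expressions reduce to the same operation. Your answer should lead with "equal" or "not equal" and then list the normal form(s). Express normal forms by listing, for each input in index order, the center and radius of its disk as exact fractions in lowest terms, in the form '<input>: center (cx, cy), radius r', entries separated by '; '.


not equal — first u1: center (-1/2, -7/16), radius 1/56; u2: center (1/2, -1/2), radius 1/8; u3: center (-1/2, -9/16), radius 1/56, second u1: center (-1/2, -4/9), radius 1/54; u2: center (-4/9, -4/9), radius 1/54; u3: center (-1/4, -1/4), radius 1/12

The first expression, normalized: u1: center (-1/2, -7/16), radius 1/56; u2: center (1/2, -1/2), radius 1/8; u3: center (-1/2, -9/16), radius 1/56
The second expression, normalized: u1: center (-1/2, -4/9), radius 1/54; u2: center (-4/9, -4/9), radius 1/54; u3: center (-1/4, -1/4), radius 1/12
The forms do not match — not equal.


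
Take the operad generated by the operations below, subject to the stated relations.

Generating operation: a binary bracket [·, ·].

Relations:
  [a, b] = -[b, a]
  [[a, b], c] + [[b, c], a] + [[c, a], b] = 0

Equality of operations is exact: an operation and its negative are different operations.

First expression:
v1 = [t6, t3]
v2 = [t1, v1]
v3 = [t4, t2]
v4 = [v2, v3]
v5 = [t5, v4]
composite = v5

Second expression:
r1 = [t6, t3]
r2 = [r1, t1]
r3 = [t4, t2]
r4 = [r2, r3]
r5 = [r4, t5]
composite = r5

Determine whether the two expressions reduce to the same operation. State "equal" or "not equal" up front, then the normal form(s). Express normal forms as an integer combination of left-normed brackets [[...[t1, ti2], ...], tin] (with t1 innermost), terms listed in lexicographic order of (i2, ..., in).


The first expression reduces to -[[[[[t1, t3], t6], t2], t4], t5] + [[[[[t1, t3], t6], t4], t2], t5] + [[[[[t1, t6], t3], t2], t4], t5] - [[[[[t1, t6], t3], t4], t2], t5]
The second expression reduces to -[[[[[t1, t3], t6], t2], t4], t5] + [[[[[t1, t3], t6], t4], t2], t5] + [[[[[t1, t6], t3], t2], t4], t5] - [[[[[t1, t6], t3], t4], t2], t5]
Both agree, so they are equal.

equal: each reduces to -[[[[[t1, t3], t6], t2], t4], t5] + [[[[[t1, t3], t6], t4], t2], t5] + [[[[[t1, t6], t3], t2], t4], t5] - [[[[[t1, t6], t3], t4], t2], t5]


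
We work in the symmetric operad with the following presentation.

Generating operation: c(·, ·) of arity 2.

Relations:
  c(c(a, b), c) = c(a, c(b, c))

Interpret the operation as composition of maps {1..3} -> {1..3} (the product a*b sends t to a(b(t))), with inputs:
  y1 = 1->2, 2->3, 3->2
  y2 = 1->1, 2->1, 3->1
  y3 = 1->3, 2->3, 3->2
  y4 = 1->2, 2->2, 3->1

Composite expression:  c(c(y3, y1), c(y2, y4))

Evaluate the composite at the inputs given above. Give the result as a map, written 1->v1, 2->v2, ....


1->3, 2->3, 3->3

c(y3, y1) = 1->3, 2->2, 3->3
c(y2, y4) = 1->1, 2->1, 3->1
c(c(y3, y1), c(y2, y4)) = 1->3, 2->3, 3->3


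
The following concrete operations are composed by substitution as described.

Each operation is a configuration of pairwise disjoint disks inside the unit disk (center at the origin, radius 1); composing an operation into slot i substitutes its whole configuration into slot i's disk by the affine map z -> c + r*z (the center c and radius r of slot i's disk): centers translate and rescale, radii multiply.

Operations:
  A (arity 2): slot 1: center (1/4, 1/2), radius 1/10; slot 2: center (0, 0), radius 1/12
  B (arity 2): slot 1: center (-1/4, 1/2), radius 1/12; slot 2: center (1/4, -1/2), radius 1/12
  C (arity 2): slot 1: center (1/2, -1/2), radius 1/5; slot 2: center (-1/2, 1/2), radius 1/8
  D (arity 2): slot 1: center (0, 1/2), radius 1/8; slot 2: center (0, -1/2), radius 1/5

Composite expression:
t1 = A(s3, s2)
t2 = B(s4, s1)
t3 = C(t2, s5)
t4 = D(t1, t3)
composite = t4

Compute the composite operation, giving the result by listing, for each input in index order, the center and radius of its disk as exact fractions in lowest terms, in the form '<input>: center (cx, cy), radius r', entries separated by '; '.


s1: center (11/100, -31/50), radius 1/300; s2: center (0, 1/2), radius 1/96; s3: center (1/32, 9/16), radius 1/80; s4: center (9/100, -29/50), radius 1/300; s5: center (-1/10, -2/5), radius 1/40

Affine substitution under D: radii multiply and s-centers shift.
tracing s3 down its 2-map path: center (1/32, 9/16), radius 1/80
tracing s2 down its 2-map path: center (0, 1/2), radius 1/96
tracing s4 down its 3-map path: center (9/100, -29/50), radius 1/300
tracing s1 down its 3-map path: center (11/100, -31/50), radius 1/300
tracing s5 down its 2-map path: center (-1/10, -2/5), radius 1/40


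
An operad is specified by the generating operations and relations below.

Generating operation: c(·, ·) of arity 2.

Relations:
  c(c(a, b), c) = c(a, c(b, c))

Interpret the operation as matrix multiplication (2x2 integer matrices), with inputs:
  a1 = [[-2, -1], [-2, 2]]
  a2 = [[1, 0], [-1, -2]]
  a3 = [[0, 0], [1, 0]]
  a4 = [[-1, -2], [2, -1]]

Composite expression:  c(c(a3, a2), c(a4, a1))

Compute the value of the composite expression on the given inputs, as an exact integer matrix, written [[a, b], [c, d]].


[[0, 0], [6, -3]]


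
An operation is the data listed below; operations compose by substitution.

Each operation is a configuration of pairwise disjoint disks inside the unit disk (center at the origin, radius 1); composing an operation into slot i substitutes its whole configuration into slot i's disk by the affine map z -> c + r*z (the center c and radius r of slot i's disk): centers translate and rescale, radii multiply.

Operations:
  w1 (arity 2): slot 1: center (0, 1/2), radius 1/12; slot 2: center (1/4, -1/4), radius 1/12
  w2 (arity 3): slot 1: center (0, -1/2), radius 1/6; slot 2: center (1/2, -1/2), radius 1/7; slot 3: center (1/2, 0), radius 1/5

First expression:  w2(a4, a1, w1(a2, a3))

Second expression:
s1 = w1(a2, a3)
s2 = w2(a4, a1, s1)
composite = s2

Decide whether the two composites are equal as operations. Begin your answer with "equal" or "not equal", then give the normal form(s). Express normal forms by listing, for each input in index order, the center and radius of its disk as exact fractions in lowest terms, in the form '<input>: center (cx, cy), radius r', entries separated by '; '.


equal; the common form is a1: center (1/2, -1/2), radius 1/7; a2: center (1/2, 1/10), radius 1/60; a3: center (11/20, -1/20), radius 1/60; a4: center (0, -1/2), radius 1/6

In normal form, the first expression is a1: center (1/2, -1/2), radius 1/7; a2: center (1/2, 1/10), radius 1/60; a3: center (11/20, -1/20), radius 1/60; a4: center (0, -1/2), radius 1/6
In normal form, the second expression is a1: center (1/2, -1/2), radius 1/7; a2: center (1/2, 1/10), radius 1/60; a3: center (11/20, -1/20), radius 1/60; a4: center (0, -1/2), radius 1/6
One common form — equal.


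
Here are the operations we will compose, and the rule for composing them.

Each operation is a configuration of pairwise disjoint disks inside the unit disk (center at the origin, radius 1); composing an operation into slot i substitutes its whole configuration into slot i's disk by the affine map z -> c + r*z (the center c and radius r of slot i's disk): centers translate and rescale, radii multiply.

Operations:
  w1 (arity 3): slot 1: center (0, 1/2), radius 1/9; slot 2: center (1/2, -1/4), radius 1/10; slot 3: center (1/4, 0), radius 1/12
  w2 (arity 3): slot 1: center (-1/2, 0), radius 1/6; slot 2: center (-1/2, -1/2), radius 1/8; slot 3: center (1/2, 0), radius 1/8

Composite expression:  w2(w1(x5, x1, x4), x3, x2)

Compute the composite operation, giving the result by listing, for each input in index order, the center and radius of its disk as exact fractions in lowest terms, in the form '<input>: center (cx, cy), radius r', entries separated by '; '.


x1: center (-5/12, -1/24), radius 1/60; x2: center (1/2, 0), radius 1/8; x3: center (-1/2, -1/2), radius 1/8; x4: center (-11/24, 0), radius 1/72; x5: center (-1/2, 1/12), radius 1/54


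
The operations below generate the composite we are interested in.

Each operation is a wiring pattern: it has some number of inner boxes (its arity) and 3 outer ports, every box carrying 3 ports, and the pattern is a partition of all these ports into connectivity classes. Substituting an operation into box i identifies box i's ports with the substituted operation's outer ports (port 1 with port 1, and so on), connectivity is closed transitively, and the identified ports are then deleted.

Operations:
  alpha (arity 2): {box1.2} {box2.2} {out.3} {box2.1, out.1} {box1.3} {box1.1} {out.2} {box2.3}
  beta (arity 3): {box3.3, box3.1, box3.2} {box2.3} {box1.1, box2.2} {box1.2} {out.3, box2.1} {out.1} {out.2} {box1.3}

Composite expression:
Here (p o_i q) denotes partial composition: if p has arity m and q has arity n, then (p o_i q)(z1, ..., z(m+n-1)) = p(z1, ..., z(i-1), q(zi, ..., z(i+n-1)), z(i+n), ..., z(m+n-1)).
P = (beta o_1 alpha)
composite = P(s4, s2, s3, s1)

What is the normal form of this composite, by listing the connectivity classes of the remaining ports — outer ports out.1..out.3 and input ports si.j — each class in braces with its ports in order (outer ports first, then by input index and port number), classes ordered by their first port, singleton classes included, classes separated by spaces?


{out.1} {out.2} {out.3, s3.1} {s1.1, s1.2, s1.3} {s2.1, s3.2} {s2.2} {s2.3} {s3.3} {s4.1} {s4.2} {s4.3}

Substituting into beta glues patterns; closure does the rest.
through alpha, on inputs (s4, s2): {out.1, s2.1} {out.2} {out.3} {s2.2} {s2.3} {s4.1} {s4.2} {s4.3} (out.j = stage outer ports)
through beta, on inputs (s4, s2, s3, s1): {out.1} {out.2} {out.3, s3.1} {s1.1, s1.2, s1.3} {s2.1, s3.2} {s2.2} {s2.3} {s3.3} {s4.1} {s4.2} {s4.3} (out.j = stage outer ports)


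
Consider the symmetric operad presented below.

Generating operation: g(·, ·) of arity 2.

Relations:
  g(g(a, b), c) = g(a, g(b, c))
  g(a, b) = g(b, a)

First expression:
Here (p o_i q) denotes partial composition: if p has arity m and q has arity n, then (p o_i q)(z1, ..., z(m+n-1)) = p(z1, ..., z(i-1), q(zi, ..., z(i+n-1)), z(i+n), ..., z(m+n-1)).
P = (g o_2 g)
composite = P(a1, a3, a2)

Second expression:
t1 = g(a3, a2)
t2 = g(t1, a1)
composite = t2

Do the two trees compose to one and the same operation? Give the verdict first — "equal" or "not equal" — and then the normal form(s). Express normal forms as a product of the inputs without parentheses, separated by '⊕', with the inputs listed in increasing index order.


equal: each reduces to a1 ⊕ a2 ⊕ a3

The first composite normalizes to a1 ⊕ a2 ⊕ a3
The second composite normalizes to a1 ⊕ a2 ⊕ a3
One common form — equal.


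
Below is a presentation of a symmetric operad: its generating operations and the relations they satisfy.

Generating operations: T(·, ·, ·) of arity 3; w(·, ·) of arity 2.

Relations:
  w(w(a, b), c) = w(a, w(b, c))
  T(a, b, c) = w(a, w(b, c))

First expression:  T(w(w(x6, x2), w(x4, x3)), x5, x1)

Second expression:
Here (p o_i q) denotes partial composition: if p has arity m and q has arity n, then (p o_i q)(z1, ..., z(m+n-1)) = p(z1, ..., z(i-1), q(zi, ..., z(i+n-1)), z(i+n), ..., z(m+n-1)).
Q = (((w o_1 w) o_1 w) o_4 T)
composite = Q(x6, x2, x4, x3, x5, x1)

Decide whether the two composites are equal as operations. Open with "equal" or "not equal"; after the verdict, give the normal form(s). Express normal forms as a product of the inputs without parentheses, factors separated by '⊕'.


equal; the common form is x6 ⊕ x2 ⊕ x4 ⊕ x3 ⊕ x5 ⊕ x1

In normal form, the first expression is x6 ⊕ x2 ⊕ x4 ⊕ x3 ⊕ x5 ⊕ x1
In normal form, the second expression is x6 ⊕ x2 ⊕ x4 ⊕ x3 ⊕ x5 ⊕ x1
Same normal form: equal.


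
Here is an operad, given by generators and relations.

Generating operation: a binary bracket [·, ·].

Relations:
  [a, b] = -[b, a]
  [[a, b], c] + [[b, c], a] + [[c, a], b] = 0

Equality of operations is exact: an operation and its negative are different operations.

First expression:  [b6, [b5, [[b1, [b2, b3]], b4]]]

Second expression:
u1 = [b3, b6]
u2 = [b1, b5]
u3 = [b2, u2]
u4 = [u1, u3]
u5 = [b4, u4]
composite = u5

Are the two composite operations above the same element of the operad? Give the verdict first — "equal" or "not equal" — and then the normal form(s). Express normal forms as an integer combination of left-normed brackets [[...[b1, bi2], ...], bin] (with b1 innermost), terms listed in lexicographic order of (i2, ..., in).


not equal; first: [[[[[b1, b2], b3], b4], b5], b6] - [[[[[b1, b3], b2], b4], b5], b6]; second: -[[[[[b1, b5], b2], b3], b6], b4] + [[[[[b1, b5], b2], b6], b3], b4]


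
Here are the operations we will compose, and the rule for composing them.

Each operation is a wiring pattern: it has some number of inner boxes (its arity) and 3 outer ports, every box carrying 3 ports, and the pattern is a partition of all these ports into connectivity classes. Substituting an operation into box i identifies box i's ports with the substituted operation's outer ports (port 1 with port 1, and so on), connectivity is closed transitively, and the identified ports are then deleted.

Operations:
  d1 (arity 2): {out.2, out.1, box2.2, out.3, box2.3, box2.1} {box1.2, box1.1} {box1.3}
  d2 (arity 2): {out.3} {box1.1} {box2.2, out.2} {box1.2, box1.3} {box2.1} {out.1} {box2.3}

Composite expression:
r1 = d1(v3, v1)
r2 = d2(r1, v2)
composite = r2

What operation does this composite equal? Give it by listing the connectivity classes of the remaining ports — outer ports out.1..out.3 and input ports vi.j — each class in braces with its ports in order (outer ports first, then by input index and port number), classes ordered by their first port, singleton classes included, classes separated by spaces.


{out.1} {out.2, v2.2} {out.3} {v1.1, v1.2, v1.3} {v2.1} {v2.3} {v3.1, v3.2} {v3.3}

Two ports join when wires chain via d2-identified ports.
d1 over (v3, v1) gives {out.1, out.2, out.3, v1.1, v1.2, v1.3} {v3.1, v3.2} {v3.3}, out.j being that stage's outer ports
d2 over (v3, v1, v2) gives {out.1} {out.2, v2.2} {out.3} {v1.1, v1.2, v1.3} {v2.1} {v2.3} {v3.1, v3.2} {v3.3}, out.j being that stage's outer ports


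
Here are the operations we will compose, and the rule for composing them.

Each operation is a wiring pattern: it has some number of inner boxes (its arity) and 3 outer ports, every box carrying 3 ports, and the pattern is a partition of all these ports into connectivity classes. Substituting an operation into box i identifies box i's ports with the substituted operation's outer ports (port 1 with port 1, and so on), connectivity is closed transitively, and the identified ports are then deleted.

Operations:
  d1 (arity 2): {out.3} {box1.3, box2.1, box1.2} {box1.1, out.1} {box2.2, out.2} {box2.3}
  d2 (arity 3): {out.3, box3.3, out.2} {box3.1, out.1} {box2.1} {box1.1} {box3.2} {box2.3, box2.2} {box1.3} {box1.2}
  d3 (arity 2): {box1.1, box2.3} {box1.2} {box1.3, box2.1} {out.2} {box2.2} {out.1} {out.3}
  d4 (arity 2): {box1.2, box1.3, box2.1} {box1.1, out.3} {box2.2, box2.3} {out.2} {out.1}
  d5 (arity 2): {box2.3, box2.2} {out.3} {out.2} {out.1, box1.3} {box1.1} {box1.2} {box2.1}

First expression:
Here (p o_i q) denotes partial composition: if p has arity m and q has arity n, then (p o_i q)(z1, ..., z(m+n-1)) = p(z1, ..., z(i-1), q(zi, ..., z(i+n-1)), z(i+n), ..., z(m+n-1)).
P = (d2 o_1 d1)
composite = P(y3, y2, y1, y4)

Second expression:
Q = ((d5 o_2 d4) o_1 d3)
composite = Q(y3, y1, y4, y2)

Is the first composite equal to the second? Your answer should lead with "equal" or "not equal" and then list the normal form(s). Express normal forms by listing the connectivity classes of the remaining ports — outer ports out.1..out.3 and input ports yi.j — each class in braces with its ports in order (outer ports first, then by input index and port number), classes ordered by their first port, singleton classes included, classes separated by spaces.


not equal; the first gives {out.1, y4.1} {out.2, out.3, y4.3} {y1.1} {y1.2, y1.3} {y2.1, y3.2, y3.3} {y2.2} {y2.3} {y3.1} {y4.2} and the second {out.1} {out.2} {out.3} {y1.1, y3.3} {y1.2} {y1.3, y3.1} {y2.1, y4.2, y4.3} {y2.2, y2.3} {y3.2} {y4.1}

Normal form of the first expression: {out.1, y4.1} {out.2, out.3, y4.3} {y1.1} {y1.2, y1.3} {y2.1, y3.2, y3.3} {y2.2} {y2.3} {y3.1} {y4.2}
Normal form of the second expression: {out.1} {out.2} {out.3} {y1.1, y3.3} {y1.2} {y1.3, y3.1} {y2.1, y4.2, y4.3} {y2.2, y2.3} {y3.2} {y4.1}
They disagree, so not equal.


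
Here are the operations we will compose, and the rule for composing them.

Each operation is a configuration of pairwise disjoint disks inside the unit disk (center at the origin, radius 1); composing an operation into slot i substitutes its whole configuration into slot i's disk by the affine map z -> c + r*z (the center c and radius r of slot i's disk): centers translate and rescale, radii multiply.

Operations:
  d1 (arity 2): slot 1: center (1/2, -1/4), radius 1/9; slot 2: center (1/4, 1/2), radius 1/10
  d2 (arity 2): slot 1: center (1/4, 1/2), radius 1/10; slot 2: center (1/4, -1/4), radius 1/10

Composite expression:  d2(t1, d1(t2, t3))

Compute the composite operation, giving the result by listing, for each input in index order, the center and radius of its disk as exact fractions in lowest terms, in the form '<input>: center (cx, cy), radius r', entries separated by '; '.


t1: center (1/4, 1/2), radius 1/10; t2: center (3/10, -11/40), radius 1/90; t3: center (11/40, -1/5), radius 1/100


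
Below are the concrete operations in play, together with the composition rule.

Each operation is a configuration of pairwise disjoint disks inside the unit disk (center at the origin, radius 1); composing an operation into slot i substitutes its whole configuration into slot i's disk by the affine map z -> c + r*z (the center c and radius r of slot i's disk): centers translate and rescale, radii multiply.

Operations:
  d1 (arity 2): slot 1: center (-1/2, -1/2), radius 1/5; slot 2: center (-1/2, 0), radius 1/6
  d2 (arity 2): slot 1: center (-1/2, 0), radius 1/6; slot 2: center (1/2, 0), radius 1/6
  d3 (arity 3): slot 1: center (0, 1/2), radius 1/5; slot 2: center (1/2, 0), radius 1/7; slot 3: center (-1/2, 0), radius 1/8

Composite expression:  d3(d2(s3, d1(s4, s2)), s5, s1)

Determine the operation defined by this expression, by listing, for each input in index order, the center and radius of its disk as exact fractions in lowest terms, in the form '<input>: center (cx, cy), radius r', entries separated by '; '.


s1: center (-1/2, 0), radius 1/8; s2: center (1/12, 1/2), radius 1/180; s3: center (-1/10, 1/2), radius 1/30; s4: center (1/12, 29/60), radius 1/150; s5: center (1/2, 0), radius 1/7

Nesting under d3 composes maps z -> c + r*z down each s-path.
input s3: applying the 2 nested substitutions gives center (-1/10, 1/2), radius 1/30
input s4: applying the 3 nested substitutions gives center (1/12, 29/60), radius 1/150
input s2: applying the 3 nested substitutions gives center (1/12, 1/2), radius 1/180
input s5: applying the 1 nested substitution gives center (1/2, 0), radius 1/7
input s1: applying the 1 nested substitution gives center (-1/2, 0), radius 1/8


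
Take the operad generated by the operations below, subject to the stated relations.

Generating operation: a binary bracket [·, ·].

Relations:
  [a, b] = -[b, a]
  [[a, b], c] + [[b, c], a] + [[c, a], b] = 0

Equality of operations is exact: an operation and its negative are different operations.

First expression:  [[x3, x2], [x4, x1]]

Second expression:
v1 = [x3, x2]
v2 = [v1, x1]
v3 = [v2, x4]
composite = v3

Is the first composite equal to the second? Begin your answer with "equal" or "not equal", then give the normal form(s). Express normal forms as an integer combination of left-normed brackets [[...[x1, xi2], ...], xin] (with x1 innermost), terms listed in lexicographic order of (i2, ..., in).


The first expression reduces to -[[[x1, x4], x2], x3] + [[[x1, x4], x3], x2]
The second expression reduces to [[[x1, x2], x3], x4] - [[[x1, x3], x2], x4]
The forms do not match — not equal.

not equal: they reduce to -[[[x1, x4], x2], x3] + [[[x1, x4], x3], x2] and [[[x1, x2], x3], x4] - [[[x1, x3], x2], x4]


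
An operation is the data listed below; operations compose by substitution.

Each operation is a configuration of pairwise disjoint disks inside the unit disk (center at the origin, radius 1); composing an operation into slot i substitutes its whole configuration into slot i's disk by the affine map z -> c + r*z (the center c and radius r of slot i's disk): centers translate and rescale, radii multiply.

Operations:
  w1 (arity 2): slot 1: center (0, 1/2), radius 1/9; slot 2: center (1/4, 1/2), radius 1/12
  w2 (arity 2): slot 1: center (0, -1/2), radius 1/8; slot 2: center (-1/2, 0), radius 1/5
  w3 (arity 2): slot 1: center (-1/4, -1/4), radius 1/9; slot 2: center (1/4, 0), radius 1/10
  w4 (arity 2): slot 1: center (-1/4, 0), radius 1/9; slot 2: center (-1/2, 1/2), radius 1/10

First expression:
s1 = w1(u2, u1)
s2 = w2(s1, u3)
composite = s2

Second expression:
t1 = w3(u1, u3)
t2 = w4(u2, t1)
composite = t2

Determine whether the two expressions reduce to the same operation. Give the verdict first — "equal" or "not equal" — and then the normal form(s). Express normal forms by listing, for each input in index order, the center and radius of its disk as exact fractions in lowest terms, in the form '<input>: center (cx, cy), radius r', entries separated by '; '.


not equal; first: u1: center (1/32, -7/16), radius 1/96; u2: center (0, -7/16), radius 1/72; u3: center (-1/2, 0), radius 1/5; second: u1: center (-21/40, 19/40), radius 1/90; u2: center (-1/4, 0), radius 1/9; u3: center (-19/40, 1/2), radius 1/100

Reducing the first expression gives u1: center (1/32, -7/16), radius 1/96; u2: center (0, -7/16), radius 1/72; u3: center (-1/2, 0), radius 1/5
Reducing the second expression gives u1: center (-21/40, 19/40), radius 1/90; u2: center (-1/4, 0), radius 1/9; u3: center (-19/40, 1/2), radius 1/100
No match — not equal.
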